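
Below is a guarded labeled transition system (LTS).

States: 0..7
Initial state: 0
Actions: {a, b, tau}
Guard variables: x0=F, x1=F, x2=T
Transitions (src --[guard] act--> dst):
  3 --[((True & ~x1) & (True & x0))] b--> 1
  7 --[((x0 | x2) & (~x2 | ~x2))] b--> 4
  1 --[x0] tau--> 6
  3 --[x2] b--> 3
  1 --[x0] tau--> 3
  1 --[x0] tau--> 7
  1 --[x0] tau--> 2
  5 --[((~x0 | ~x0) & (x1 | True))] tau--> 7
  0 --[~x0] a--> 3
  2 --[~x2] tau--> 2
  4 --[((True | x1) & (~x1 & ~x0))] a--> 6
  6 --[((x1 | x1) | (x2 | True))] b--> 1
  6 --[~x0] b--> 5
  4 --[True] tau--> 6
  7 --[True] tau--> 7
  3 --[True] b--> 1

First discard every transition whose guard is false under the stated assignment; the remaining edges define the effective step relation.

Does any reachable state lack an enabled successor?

Answer: DEADLOCK at state 1

Trace:
Reach set: {0,1,3}
  0: a→3  [1 exit(s)]
  1: ∅  [STUCK]
  3: b→1  b→3  [2 exit(s)]
trace reaching 1: a·b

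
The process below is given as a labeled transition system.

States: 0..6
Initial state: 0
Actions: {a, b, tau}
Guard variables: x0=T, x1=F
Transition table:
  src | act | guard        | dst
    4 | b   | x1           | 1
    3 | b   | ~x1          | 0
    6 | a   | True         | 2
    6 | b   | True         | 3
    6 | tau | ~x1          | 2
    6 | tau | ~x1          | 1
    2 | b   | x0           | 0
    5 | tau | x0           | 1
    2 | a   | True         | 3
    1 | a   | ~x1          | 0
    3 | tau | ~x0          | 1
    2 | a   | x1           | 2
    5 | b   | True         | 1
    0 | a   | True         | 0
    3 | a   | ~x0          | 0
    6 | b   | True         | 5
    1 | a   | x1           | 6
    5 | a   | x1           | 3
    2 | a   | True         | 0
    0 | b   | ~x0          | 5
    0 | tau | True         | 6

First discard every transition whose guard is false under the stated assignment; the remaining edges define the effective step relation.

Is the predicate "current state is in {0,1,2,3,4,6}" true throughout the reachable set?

Allowed set {0,1,2,3,4,6}
Reachable = {0,1,2,3,5,6}
  0: safe
  1: safe
  2: safe
  3: safe
  5: VIOLATES
  6: safe
counterexample path to 5: tau·b

Answer: INVARIANT VIOLATED at state 5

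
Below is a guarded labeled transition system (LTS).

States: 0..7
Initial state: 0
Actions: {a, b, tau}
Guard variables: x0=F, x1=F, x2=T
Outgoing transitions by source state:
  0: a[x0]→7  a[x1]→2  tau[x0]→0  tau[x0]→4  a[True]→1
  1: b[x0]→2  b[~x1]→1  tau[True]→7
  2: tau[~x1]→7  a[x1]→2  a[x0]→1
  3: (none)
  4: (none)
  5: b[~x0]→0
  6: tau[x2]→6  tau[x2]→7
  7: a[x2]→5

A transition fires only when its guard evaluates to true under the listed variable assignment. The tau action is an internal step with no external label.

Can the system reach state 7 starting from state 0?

Answer: REACHABLE

Trace:
After dropping false guards: 8 live edges.
Layer 0: {0}
Layer 1: {1}  total {0,1}
Layer 2: {7}  total {0,1,7}
Layer 3: {5}  total {0,1,5,7}
R = {0,1,5,7}
witness 7: a·tau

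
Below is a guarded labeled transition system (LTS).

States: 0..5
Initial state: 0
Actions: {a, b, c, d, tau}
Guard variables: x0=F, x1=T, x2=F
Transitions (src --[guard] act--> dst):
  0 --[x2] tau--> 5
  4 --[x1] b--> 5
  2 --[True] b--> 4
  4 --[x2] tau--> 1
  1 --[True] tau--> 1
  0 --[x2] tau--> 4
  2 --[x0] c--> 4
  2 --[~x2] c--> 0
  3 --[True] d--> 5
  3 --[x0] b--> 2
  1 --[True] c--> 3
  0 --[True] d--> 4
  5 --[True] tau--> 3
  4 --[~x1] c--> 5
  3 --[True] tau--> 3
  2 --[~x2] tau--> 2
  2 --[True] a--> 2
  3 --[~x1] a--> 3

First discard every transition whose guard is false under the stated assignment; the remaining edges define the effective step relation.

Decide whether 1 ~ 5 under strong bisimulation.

Compute ~ classes (split until stable):
  P[0] = {{0,1,2,3,4,5}}
  P[1] = {{0},{1},{2},{3},{4},{5}}
Fixed point at round 2; 6 class(es).
class of 1: {1}; class of 5: {5}

Answer: NOT BISIMILAR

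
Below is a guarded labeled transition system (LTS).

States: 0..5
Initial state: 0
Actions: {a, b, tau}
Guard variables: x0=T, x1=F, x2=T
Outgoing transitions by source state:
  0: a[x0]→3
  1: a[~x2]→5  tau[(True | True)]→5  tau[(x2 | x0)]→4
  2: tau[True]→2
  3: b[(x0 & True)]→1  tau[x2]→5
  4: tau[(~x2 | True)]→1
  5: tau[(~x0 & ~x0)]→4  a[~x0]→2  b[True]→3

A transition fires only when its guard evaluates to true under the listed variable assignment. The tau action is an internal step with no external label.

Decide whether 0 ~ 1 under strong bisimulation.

Answer: NOT BISIMILAR

Working:
Refine partition for ~:
  round 0: {{0,1,2,3,4,5}}
  round 1: {{0},{1,2,4},{3},{5}}
  round 2: {{0},{1},{2,4},{3},{5}}
  round 3: {{0},{1},{2},{3},{4},{5}}
6 equivalence class(es) (converged in 4)
0∈{0}, 1∈{1}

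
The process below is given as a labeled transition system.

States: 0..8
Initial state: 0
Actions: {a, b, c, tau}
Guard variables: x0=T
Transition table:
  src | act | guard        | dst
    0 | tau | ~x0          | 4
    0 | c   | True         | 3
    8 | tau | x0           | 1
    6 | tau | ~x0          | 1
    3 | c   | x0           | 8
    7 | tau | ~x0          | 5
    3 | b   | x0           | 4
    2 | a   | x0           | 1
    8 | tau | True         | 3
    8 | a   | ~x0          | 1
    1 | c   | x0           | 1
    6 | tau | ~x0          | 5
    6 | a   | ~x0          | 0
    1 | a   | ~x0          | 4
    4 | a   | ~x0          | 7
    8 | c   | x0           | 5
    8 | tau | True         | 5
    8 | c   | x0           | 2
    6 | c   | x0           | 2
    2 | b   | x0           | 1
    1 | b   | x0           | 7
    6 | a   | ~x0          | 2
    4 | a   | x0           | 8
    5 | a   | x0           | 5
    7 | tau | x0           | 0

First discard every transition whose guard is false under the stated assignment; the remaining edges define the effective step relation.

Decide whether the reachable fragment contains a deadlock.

Reachable = {0,1,2,3,4,5,7,8}
  0: c→3  [deg 1]
  1: b→7  c→1  [deg 2]
  2: a→1  b→1  [deg 2]
  3: b→4  c→8  [deg 2]
  4: a→8  [deg 1]
  5: a→5  [deg 1]
  7: tau→0  [deg 1]
  8: c→2  c→5  tau→1  tau→3  tau→5  [deg 5]

Answer: DEADLOCK-FREE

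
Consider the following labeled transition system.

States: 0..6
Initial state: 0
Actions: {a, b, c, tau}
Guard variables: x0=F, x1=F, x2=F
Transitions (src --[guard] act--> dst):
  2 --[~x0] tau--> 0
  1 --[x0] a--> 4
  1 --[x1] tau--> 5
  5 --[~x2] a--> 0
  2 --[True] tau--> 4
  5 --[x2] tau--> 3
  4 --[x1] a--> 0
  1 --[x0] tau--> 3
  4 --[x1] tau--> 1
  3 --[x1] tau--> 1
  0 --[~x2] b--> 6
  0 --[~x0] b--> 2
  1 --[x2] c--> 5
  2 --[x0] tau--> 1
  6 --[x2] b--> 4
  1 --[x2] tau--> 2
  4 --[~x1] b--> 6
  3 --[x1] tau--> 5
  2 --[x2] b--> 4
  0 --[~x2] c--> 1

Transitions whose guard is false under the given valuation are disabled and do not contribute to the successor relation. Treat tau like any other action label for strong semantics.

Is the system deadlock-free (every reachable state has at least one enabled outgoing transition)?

Reach set: {0,1,2,4,6}
  0: b→2  b→6  c→1  [3 exit(s)]
  1: ∅  [STUCK]
  2: tau→0  tau→4  [2 exit(s)]
  4: b→6  [1 exit(s)]
  6: ∅  [STUCK]
witness 1: c

Answer: DEADLOCK at state 1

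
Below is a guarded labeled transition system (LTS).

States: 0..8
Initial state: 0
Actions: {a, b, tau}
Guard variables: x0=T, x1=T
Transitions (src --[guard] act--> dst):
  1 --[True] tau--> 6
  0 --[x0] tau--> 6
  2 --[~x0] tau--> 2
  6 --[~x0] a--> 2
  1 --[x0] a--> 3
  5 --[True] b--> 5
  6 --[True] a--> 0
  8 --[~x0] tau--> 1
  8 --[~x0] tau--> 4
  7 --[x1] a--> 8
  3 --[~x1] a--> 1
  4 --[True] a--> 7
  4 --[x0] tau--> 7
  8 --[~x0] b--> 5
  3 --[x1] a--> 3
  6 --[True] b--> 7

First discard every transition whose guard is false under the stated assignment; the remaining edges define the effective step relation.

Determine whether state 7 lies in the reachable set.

Guard filter leaves 10 enabled edge(s).
depth 0: {0}
depth 1: {6}  now seen {0,6}
depth 2: {7}  now seen {0,6,7}
depth 3: {8}  now seen {0,6,7,8}
Reach set: {0,6,7,8}
witness 7: tau·b

Answer: REACHABLE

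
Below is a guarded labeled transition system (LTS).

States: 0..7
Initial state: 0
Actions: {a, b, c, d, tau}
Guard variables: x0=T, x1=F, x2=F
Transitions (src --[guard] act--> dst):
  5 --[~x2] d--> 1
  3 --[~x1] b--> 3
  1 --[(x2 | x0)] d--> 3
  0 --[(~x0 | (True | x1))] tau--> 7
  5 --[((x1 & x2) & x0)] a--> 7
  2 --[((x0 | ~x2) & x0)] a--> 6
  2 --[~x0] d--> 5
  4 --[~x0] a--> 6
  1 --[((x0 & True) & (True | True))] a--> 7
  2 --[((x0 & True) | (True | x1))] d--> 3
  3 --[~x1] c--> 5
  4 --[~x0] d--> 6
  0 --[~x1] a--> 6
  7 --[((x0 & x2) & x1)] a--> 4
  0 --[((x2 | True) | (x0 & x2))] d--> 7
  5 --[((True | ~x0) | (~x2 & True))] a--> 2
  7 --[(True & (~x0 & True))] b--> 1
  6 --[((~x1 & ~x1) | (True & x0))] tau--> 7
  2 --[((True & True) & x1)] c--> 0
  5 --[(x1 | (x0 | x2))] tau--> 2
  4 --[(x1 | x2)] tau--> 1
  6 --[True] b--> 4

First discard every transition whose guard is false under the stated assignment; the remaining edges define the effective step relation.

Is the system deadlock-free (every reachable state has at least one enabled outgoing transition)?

Answer: DEADLOCK at state 4

Working:
Reach set: {0,4,6,7}
  0: a→6  d→7  tau→7  [3 exit(s)]
  4: ∅  [no exit]
  6: b→4  tau→7  [2 exit(s)]
  7: ∅  [no exit]
Path to 4: a·b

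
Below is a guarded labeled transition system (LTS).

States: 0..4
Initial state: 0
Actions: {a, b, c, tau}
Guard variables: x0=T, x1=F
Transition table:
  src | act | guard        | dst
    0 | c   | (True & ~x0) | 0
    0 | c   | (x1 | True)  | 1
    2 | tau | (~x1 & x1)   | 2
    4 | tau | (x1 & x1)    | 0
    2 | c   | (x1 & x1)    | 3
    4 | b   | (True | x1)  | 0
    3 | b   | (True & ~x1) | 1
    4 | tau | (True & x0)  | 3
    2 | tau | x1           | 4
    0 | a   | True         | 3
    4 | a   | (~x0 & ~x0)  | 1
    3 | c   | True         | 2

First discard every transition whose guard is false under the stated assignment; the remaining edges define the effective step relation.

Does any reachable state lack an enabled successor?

Reach set: {0,1,2,3}
  0: a→3  c→1  [2 out]
  1: ∅  [STUCK]
  2: ∅  [STUCK]
  3: b→1  c→2  [2 out]
Path to 1: c

Answer: DEADLOCK at state 1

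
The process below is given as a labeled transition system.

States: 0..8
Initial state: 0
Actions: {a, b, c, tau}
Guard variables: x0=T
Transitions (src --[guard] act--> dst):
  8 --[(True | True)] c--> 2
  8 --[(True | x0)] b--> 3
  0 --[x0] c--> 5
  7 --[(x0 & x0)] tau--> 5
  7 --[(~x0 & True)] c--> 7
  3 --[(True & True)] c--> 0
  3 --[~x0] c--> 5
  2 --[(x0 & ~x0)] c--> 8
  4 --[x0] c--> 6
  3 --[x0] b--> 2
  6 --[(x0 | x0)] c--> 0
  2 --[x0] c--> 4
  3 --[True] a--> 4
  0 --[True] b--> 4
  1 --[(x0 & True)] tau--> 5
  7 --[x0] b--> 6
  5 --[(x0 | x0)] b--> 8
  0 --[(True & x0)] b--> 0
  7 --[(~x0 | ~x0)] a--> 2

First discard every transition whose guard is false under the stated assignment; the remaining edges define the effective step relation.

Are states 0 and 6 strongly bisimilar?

Answer: NOT BISIMILAR

Trace:
Refine partition for ~:
  P[0] = {{0,1,2,3,4,5,6,7,8}}
  P[1] = {{0,8},{1},{2,4,6},{3},{5},{7}}
  P[2] = {{0},{1},{2,4},{3},{5},{6},{7},{8}}
  P[3] = {{0},{1},{2},{3},{4},{5},{6},{7},{8}}
stable after 4 split(s): 9 block(s)
[0]={0}  [6]={6}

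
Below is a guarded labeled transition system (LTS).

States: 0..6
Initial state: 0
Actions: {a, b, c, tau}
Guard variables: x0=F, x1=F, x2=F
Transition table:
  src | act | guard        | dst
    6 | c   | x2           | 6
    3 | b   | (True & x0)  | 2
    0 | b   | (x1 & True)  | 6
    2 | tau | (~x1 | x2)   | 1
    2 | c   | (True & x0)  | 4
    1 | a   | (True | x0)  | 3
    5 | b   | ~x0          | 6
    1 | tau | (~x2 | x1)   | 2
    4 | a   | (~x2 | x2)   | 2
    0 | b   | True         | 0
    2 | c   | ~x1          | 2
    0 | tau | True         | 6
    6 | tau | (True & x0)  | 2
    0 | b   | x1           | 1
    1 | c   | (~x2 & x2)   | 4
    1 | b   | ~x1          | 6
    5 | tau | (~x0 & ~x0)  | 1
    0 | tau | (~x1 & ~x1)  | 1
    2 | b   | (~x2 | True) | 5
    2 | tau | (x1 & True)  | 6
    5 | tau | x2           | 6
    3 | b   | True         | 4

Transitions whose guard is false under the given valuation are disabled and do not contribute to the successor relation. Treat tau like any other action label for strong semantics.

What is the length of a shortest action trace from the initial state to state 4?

Layered search for 4:
  Layer 0: {0}
  Layer 1: {1,6}
  Layer 2: {2,3}
  Layer 3: {4,5}
first hit 4 at d=3 via tau·a·b

Answer: 3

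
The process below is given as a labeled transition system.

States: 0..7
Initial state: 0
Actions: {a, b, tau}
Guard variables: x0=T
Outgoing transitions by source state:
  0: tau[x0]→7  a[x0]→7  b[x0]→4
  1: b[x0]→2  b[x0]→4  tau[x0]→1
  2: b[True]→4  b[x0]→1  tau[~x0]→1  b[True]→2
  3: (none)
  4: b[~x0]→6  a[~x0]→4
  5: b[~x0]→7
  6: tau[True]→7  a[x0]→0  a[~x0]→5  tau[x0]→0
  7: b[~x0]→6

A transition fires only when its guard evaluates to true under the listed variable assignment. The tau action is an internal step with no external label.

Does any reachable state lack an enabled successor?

Reach set: {0,4,7}
  0: a→7  b→4  tau→7  [deg 3]
  4: ∅  [no exit]
  7: ∅  [no exit]
trace reaching 4: b

Answer: DEADLOCK at state 4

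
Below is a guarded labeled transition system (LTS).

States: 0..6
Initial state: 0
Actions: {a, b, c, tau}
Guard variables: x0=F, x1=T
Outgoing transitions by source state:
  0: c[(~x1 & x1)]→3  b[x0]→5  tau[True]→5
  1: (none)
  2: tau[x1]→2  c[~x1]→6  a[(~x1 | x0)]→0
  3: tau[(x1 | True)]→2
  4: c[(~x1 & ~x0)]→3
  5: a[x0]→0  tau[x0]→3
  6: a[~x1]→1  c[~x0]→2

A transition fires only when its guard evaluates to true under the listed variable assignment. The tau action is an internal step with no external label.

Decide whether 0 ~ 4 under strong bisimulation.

Compute ~ classes (split until stable):
  round 0: {{0,1,2,3,4,5,6}}
  round 1: {{0,2,3},{1,4,5},{6}}
  round 2: {{0},{1,4,5},{2,3},{6}}
Fixed point at round 3; 4 class(es).
[0]={0}  [4]={1,4,5}

Answer: NOT BISIMILAR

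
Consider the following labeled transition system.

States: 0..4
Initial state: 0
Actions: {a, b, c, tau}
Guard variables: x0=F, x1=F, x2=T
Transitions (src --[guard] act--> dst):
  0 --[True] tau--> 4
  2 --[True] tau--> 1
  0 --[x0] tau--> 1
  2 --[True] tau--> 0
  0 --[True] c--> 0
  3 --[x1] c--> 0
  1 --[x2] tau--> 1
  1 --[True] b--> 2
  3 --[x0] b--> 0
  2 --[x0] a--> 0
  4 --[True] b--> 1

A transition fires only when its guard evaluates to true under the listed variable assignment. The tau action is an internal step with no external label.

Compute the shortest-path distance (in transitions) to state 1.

Answer: 2

Working:
BFS to 1:
  depth 0: {0}
  depth 1: {4}
  depth 2: {1}
first hit 1 at d=2 via tau·b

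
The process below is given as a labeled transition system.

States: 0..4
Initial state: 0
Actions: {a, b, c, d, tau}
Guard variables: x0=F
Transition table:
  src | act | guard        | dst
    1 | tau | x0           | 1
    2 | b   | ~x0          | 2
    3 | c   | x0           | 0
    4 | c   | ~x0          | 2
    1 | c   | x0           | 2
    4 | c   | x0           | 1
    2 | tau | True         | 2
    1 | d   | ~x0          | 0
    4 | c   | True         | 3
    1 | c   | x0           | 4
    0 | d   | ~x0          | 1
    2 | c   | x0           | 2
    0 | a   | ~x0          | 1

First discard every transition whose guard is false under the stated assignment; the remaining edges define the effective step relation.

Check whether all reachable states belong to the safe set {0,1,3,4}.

Safe = {0,1,3,4}
R = {0,1}
  0: safe
  1: safe

Answer: INVARIANT HOLDS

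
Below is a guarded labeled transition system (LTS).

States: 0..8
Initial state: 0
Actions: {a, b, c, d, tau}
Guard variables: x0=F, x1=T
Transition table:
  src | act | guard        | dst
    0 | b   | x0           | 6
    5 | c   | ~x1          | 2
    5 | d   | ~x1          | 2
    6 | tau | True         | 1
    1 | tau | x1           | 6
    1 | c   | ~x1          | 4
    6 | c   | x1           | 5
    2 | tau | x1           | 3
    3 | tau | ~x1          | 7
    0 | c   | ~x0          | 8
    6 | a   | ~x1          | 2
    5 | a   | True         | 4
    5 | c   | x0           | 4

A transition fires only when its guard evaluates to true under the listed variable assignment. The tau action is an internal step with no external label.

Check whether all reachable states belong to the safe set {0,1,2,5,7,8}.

Answer: INVARIANT HOLDS

Trace:
Allowed set {0,1,2,5,7,8}
R = {0,8}
  0: ✓
  8: ✓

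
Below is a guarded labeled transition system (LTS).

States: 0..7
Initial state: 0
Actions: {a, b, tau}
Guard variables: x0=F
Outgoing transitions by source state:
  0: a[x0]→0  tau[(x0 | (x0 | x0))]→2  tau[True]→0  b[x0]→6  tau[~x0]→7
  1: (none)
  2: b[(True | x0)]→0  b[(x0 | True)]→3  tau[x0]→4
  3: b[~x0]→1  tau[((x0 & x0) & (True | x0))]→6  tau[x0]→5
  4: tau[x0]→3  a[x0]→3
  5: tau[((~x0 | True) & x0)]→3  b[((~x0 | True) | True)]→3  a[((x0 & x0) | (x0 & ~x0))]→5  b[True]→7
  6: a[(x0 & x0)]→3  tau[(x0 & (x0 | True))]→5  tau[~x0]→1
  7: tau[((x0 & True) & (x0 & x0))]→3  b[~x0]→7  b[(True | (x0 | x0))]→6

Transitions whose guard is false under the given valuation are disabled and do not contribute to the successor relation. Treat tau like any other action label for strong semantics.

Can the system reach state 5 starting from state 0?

Answer: UNREACHABLE

Trace:
Guard filter leaves 10 enabled edge(s).
Layer 0: {0}
Layer 1: {7}  total {0,7}
Layer 2: {6}  total {0,6,7}
Layer 3: {1}  total {0,1,6,7}
R = {0,1,6,7}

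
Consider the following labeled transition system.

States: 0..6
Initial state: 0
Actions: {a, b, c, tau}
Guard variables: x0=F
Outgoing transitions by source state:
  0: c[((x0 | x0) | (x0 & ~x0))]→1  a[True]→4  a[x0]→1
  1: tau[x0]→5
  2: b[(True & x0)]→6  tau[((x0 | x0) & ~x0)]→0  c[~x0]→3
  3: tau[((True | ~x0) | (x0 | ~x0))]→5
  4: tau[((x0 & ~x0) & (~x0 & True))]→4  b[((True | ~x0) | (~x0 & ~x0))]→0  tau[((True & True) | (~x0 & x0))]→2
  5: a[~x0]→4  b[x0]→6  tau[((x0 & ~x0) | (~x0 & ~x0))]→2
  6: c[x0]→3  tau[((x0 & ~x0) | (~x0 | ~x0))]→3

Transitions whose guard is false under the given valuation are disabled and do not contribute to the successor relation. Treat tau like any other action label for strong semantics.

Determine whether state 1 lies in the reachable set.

After dropping false guards: 8 live edges.
depth 0: {0}
depth 1: {4}  total {0,4}
depth 2: {2}  total {0,2,4}
depth 3: {3}  total {0,2,3,4}
depth 4: {5}  total {0,2,3,4,5}
R = {0,2,3,4,5}

Answer: UNREACHABLE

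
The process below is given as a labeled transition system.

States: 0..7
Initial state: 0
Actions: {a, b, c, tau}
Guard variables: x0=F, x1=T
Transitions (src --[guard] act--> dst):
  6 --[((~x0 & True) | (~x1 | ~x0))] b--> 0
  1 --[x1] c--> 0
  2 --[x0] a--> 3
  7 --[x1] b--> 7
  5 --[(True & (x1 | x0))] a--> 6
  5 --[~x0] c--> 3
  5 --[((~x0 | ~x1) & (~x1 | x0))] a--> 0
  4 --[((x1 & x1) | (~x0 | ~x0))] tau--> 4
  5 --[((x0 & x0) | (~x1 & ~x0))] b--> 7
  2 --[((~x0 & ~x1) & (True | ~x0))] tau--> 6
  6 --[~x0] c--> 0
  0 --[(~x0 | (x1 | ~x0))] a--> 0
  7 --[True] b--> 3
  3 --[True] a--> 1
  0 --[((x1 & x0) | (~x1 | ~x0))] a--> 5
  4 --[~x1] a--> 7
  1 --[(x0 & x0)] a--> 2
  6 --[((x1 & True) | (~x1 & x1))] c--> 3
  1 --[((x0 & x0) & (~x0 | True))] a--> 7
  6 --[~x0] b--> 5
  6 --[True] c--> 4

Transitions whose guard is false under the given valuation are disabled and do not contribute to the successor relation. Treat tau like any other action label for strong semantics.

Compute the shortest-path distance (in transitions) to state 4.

Answer: 3

Analysis:
BFS to 4:
  depth 0: {0}
  depth 1: {5}
  depth 2: {3,6}
  depth 3: {1,4}
depth(4)=3, e.g. a·a·c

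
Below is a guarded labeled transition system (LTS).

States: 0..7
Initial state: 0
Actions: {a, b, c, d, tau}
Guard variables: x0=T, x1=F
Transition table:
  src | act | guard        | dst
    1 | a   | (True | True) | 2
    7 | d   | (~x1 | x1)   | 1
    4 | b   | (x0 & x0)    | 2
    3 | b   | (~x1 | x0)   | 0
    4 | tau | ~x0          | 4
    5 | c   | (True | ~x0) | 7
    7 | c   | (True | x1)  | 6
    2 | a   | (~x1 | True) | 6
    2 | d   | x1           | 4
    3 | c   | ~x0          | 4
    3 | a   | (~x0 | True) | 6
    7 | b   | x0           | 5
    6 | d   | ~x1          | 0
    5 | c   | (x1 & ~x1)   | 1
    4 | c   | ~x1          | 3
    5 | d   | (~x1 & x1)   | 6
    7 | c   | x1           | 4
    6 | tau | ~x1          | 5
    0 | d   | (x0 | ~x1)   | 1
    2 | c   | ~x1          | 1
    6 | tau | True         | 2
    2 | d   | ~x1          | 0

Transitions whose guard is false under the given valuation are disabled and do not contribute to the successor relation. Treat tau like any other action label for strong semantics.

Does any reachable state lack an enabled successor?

R = {0,1,2,5,6,7}
  0: d→1  [1 exit(s)]
  1: a→2  [1 exit(s)]
  2: a→6  c→1  d→0  [3 exit(s)]
  5: c→7  [1 exit(s)]
  6: d→0  tau→2  tau→5  [3 exit(s)]
  7: b→5  c→6  d→1  [3 exit(s)]

Answer: DEADLOCK-FREE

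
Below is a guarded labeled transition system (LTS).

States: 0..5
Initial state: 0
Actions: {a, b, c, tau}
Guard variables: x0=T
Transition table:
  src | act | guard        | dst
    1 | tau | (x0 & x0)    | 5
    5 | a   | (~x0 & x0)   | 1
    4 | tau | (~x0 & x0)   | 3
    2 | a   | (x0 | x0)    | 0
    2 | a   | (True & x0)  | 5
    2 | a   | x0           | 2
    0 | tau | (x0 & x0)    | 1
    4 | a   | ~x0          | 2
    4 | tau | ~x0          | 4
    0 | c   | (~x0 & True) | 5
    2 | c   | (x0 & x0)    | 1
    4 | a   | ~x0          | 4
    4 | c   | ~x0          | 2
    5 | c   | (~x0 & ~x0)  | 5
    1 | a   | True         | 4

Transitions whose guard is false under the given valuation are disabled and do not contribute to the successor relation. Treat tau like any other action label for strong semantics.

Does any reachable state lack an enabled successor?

Reach set: {0,1,4,5}
  0: tau→1  [1 out]
  1: a→4  tau→5  [2 out]
  4: ∅  [no exit]
  5: ∅  [no exit]
witness 4: tau·a

Answer: DEADLOCK at state 4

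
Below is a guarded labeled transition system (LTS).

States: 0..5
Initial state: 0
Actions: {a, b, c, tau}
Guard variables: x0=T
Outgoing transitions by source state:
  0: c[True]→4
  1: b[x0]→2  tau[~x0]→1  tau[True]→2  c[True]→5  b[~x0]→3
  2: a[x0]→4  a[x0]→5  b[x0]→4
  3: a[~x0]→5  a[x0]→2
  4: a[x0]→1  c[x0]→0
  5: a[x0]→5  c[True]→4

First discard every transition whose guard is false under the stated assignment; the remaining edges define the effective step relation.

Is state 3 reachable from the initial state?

Answer: UNREACHABLE

Analysis:
Guard filter leaves 12 enabled edge(s).
Layer 0: {0}
Layer 1: {4}  cumulative {0,4}
Layer 2: {1}  cumulative {0,1,4}
Layer 3: {2,5}  cumulative {0,1,2,4,5}
R = {0,1,2,4,5}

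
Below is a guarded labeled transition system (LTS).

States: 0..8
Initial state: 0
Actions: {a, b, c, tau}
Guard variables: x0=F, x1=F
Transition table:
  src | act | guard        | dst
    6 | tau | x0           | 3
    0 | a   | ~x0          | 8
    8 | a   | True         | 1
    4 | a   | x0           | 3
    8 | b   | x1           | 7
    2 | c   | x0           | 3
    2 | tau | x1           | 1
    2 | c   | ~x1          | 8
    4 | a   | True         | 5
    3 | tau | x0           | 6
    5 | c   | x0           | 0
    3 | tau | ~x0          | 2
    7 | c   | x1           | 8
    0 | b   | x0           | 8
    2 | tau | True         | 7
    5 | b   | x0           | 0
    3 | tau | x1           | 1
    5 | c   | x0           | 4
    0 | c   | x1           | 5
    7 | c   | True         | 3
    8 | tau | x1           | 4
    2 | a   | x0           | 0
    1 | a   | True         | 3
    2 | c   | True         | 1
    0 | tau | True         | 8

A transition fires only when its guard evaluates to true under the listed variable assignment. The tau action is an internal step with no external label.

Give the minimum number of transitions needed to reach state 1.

Answer: 2

Analysis:
Layered search for 1:
  depth 0: {0}
  depth 1: {8}
  depth 2: {1}
first hit 1 at d=2 via a·a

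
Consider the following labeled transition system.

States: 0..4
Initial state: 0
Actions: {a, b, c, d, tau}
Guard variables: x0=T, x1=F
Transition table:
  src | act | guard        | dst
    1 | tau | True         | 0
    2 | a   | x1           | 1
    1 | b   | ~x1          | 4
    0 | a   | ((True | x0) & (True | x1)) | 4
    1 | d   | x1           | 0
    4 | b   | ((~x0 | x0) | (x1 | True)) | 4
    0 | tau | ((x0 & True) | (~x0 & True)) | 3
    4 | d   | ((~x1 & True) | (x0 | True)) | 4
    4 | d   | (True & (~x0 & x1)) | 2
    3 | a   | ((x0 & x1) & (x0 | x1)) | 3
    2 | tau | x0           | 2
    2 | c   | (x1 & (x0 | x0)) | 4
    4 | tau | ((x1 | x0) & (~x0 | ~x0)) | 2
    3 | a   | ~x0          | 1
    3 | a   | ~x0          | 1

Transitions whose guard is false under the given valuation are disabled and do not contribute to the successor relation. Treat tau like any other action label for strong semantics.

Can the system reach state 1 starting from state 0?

Answer: UNREACHABLE

Analysis:
Guard filter leaves 7 enabled edge(s).
L0 = {0}
L1 = {3,4}  now seen {0,3,4}
Reach set: {0,3,4}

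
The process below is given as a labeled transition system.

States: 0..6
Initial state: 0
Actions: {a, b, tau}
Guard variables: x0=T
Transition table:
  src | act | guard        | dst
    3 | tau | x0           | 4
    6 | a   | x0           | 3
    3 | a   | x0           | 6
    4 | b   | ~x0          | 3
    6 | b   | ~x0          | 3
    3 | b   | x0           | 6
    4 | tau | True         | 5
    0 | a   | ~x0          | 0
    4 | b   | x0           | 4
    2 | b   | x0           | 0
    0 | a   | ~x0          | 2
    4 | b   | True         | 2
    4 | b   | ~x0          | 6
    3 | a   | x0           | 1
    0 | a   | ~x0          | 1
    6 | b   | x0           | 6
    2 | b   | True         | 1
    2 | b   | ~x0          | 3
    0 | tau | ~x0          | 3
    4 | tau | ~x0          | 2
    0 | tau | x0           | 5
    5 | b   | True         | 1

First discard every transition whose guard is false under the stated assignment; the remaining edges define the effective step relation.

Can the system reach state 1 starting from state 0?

Answer: REACHABLE

Trace:
13 transition(s) survive guard evaluation.
Layer 0: {0}
Layer 1: {5}  cumulative {0,5}
Layer 2: {1}  cumulative {0,1,5}
R = {0,1,5}
Path to 1: tau·b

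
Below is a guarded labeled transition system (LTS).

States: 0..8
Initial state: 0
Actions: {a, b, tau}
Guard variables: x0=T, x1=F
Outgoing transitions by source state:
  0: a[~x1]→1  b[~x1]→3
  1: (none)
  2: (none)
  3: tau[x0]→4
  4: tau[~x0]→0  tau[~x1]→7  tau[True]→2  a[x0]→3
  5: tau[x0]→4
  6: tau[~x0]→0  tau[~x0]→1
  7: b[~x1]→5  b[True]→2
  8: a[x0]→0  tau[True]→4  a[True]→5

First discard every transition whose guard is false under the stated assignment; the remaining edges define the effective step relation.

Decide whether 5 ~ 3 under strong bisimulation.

Answer: BISIMILAR

Working:
Refine partition for ~:
  P[0] = {{0,1,2,3,4,5,6,7,8}}
  P[1] = {{0},{1,2,6},{3,5},{4,8},{7}}
  P[2] = {{0},{1,2,6},{3,5},{4},{7},{8}}
stable after 3 split(s): 6 block(s)
5∈{3,5}, 3∈{3,5}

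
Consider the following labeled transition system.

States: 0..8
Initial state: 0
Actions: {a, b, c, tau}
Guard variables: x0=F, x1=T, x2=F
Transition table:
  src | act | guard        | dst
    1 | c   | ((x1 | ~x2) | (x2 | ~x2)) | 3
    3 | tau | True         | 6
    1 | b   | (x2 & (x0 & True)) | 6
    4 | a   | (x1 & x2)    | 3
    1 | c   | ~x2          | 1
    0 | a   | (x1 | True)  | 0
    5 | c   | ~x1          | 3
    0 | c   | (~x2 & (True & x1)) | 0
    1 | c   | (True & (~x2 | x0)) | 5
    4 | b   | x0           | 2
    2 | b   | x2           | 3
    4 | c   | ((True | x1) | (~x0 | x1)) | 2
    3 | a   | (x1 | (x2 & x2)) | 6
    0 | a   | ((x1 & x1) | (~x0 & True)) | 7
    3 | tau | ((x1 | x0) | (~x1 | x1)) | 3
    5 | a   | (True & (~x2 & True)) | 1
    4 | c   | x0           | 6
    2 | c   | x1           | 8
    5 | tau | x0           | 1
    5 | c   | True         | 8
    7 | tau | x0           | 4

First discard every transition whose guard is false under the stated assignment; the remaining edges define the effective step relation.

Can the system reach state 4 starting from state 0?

Answer: UNREACHABLE

Analysis:
After dropping false guards: 13 live edges.
L0 = {0}
L1 = {7}  cumulative {0,7}
Reachable = {0,7}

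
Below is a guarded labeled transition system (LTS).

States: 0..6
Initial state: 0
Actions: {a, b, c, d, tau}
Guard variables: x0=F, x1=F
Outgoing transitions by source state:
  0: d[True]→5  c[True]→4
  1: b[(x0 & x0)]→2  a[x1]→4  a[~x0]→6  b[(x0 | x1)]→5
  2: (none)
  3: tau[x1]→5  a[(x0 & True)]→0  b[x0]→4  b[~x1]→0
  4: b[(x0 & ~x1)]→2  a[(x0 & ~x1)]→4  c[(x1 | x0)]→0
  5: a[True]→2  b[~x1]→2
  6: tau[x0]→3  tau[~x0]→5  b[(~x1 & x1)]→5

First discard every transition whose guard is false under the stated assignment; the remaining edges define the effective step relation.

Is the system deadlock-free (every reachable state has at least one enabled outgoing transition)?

Reach set: {0,2,4,5}
  0: c→4  d→5  [2 out]
  2: ∅  [STUCK]
  4: ∅  [STUCK]
  5: a→2  b→2  [2 out]
trace reaching 2: d·a

Answer: DEADLOCK at state 2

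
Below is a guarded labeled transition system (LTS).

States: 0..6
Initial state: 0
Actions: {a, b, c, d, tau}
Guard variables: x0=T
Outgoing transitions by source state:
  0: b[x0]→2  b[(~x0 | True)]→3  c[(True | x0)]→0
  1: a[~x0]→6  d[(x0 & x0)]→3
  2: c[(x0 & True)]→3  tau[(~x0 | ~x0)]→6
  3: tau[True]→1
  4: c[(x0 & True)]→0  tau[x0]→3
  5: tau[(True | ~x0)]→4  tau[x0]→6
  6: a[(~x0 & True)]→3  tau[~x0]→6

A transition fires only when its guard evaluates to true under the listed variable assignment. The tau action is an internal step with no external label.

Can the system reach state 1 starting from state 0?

10 transition(s) survive guard evaluation.
depth 0: {0}
depth 1: {2,3}  total {0,2,3}
depth 2: {1}  total {0,1,2,3}
R = {0,1,2,3}
trace reaching 1: b·tau

Answer: REACHABLE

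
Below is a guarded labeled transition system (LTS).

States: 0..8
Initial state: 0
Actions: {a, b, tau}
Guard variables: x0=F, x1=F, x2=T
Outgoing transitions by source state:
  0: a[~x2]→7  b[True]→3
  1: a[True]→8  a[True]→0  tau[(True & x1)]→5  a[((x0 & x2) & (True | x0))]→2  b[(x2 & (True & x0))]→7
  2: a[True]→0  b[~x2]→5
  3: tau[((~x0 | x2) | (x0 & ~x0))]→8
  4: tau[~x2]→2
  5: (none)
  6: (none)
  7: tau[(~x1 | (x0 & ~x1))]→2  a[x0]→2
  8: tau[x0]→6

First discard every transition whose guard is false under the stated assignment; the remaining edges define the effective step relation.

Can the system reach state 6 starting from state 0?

Answer: UNREACHABLE

Trace:
After dropping false guards: 6 live edges.
Layer 0: {0}
Layer 1: {3}  cumulative {0,3}
Layer 2: {8}  cumulative {0,3,8}
Reachable = {0,3,8}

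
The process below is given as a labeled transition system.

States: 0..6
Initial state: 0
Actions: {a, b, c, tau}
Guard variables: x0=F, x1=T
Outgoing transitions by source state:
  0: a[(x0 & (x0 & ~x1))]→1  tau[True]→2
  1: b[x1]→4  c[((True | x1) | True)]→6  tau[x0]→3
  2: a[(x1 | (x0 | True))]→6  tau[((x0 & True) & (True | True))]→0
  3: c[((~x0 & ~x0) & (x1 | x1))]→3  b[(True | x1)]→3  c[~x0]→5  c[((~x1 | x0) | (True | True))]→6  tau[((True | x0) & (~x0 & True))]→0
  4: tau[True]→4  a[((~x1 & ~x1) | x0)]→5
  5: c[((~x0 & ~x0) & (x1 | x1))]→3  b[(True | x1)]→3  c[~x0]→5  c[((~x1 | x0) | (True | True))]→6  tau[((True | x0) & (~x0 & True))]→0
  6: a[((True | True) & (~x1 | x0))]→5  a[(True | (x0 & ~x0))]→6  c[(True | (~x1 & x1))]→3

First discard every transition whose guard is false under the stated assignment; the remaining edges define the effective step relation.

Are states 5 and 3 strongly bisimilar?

Answer: BISIMILAR

Analysis:
Refine partition for ~:
  round 0: {{0,1,2,3,4,5,6}}
  round 1: {{0,4},{1},{2},{3,5},{6}}
  round 2: {{0},{1},{2},{3,5},{4},{6}}
stable after 3 split(s): 6 block(s)
[5]={3,5}  [3]={3,5}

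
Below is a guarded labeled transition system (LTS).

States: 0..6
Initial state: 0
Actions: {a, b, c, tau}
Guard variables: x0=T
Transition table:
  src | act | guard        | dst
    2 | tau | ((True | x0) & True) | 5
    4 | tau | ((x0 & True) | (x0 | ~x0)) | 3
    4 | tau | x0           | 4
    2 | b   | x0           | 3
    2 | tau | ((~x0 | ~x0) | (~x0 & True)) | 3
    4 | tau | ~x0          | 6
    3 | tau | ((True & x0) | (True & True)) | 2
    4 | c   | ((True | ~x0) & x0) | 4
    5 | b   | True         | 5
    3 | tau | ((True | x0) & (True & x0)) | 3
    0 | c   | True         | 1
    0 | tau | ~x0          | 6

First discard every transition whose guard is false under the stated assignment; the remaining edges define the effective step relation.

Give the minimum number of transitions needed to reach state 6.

Breadth-first toward 6:
  L0 = {0}
  L1 = {1}
6 never appears.

Answer: UNREACHABLE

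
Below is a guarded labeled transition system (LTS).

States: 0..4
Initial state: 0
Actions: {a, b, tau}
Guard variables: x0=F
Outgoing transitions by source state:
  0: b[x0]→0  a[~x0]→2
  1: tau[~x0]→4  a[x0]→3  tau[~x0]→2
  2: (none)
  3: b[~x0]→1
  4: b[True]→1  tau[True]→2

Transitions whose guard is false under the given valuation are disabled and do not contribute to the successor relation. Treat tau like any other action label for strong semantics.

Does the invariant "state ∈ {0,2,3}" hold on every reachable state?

Inv-set: {0,2,3}
Reachable = {0,2}
  0: ok
  2: ok

Answer: INVARIANT HOLDS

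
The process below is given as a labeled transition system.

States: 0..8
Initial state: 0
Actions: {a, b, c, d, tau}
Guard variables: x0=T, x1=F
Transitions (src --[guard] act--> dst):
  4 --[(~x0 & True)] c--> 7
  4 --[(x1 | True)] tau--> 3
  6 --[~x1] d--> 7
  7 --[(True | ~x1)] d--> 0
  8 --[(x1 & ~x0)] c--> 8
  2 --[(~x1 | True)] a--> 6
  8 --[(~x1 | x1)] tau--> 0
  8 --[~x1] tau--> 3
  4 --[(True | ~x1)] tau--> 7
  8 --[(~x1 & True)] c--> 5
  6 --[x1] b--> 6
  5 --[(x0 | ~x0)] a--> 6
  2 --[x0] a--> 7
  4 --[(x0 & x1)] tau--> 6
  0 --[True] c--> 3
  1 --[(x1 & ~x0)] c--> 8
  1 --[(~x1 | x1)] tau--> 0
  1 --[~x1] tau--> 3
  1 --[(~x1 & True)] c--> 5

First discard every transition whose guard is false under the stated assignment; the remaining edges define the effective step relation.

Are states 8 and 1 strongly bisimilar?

Answer: BISIMILAR

Trace:
Bisimulation quotient by refinement:
  round 0: {{0,1,2,3,4,5,6,7,8}}
  round 1: {{0},{1,8},{2,5},{3},{4},{6,7}}
  round 2: {{0},{1,8},{2,5},{3},{4},{6},{7}}
  round 3: {{0},{1,8},{2},{3},{4},{5},{6},{7}}
8 equivalence class(es) (converged in 4)
class of 8: {1,8}; class of 1: {1,8}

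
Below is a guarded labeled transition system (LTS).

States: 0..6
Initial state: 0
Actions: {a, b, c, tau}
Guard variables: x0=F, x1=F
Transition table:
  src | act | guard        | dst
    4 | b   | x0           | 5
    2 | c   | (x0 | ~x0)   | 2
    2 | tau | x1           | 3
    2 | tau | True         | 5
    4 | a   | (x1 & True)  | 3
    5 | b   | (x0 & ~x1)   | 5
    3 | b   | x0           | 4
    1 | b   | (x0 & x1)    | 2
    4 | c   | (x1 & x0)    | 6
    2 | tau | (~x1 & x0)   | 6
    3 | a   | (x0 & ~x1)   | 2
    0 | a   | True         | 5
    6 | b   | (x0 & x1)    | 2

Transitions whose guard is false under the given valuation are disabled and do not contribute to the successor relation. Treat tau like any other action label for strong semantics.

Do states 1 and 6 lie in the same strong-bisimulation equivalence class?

Compute ~ classes (split until stable):
  P[0] = {{0,1,2,3,4,5,6}}
  P[1] = {{0},{1,3,4,5,6},{2}}
3 equivalence class(es) (converged in 2)
class of 1: {1,3,4,5,6}; class of 6: {1,3,4,5,6}

Answer: BISIMILAR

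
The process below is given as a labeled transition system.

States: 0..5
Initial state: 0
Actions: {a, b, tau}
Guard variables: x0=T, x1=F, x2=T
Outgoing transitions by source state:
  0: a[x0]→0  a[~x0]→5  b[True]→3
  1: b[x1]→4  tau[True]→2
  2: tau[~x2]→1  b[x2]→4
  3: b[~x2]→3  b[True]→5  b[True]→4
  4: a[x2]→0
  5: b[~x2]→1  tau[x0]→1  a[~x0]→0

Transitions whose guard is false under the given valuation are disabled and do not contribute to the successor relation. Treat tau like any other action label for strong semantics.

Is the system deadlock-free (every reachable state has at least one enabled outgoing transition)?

Reachable = {0,1,2,3,4,5}
  0: a→0  b→3  [deg 2]
  1: tau→2  [deg 1]
  2: b→4  [deg 1]
  3: b→4  b→5  [deg 2]
  4: a→0  [deg 1]
  5: tau→1  [deg 1]

Answer: DEADLOCK-FREE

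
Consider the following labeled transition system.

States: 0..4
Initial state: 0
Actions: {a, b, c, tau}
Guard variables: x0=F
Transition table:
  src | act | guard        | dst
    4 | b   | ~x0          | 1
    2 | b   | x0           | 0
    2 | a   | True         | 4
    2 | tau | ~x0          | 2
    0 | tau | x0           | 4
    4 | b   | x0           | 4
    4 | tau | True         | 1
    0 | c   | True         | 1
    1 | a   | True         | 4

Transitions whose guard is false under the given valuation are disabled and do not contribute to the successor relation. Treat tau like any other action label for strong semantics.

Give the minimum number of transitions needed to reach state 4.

Breadth-first toward 4:
  L0 = {0}
  L1 = {1}
  L2 = {4}
first hit 4 at d=2 via c·a

Answer: 2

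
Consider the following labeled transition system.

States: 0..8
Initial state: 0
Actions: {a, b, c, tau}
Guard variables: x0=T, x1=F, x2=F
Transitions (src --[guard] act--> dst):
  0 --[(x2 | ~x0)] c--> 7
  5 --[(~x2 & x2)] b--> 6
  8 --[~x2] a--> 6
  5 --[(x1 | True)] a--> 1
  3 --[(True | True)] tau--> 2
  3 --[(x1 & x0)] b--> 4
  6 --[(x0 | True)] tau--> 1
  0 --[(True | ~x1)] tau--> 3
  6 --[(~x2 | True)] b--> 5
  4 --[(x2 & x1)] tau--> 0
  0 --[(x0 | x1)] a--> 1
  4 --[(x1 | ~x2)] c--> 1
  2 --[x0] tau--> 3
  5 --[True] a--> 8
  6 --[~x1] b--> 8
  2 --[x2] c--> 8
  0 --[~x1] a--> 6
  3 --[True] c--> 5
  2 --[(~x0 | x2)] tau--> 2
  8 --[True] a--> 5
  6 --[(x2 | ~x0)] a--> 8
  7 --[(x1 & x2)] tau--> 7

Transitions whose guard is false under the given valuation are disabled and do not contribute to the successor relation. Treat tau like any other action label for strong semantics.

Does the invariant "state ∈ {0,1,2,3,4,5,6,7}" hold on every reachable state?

Answer: INVARIANT VIOLATED at state 8

Working:
Inv-set: {0,1,2,3,4,5,6,7}
Reach set: {0,1,2,3,5,6,8}
  0: ✓
  1: ✓
  2: ✓
  3: ✓
  5: ✓
  6: ✓
  8: outside
counterexample path to 8: a·b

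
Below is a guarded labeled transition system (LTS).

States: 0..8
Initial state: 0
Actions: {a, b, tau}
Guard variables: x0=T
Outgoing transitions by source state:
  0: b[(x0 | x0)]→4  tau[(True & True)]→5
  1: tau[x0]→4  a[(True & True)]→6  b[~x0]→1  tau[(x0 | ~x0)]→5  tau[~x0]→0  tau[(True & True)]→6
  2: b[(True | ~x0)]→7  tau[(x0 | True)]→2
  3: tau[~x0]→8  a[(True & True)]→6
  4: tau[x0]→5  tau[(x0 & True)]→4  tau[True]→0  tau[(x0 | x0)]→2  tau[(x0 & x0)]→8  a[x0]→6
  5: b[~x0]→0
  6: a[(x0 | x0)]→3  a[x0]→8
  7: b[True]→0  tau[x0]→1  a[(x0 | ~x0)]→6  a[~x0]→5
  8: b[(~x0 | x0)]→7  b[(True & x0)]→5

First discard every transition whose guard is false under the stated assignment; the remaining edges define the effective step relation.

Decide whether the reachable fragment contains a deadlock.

Answer: DEADLOCK at state 5

Trace:
Reach set: {0,1,2,3,4,5,6,7,8}
  0: b→4  tau→5  [2 out]
  1: a→6  tau→4  tau→5  tau→6  [4 out]
  2: b→7  tau→2  [2 out]
  3: a→6  [1 out]
  4: a→6  tau→0  tau→2  tau→4  tau→5  tau→8  [6 out]
  5: ∅  [no exit]
  6: a→3  a→8  [2 out]
  7: a→6  b→0  tau→1  [3 out]
  8: b→5  b→7  [2 out]
trace reaching 5: tau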